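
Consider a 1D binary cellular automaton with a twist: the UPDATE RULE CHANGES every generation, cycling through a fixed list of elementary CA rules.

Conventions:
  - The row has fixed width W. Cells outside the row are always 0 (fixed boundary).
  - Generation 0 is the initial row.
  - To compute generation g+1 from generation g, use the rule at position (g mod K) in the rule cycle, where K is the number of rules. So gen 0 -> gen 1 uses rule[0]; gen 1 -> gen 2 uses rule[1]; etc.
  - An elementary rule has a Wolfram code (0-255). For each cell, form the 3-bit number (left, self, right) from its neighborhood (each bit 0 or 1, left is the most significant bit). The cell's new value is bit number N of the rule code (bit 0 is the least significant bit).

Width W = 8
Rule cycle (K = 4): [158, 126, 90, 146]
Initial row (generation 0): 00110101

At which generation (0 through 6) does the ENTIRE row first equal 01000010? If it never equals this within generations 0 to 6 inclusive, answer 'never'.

Answer: 4

Derivation:
Gen 0: 00110101
Gen 1 (rule 158): 01100101
Gen 2 (rule 126): 11111111
Gen 3 (rule 90): 10000001
Gen 4 (rule 146): 01000010
Gen 5 (rule 158): 11100111
Gen 6 (rule 126): 10111101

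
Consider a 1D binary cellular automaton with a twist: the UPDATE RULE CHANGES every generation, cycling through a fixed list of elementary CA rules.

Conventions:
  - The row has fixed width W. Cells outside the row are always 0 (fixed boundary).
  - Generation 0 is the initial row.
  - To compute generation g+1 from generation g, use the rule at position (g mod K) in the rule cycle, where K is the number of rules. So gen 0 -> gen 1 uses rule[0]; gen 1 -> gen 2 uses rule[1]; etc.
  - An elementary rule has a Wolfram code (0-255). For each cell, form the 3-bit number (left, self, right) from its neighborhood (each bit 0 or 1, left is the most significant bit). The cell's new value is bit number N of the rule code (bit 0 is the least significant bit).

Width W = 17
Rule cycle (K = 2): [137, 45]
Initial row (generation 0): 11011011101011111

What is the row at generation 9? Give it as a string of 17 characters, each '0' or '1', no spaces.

Gen 0: 11011011101011111
Gen 1 (rule 137): 10010011000011110
Gen 2 (rule 45): 10010010011010000
Gen 3 (rule 137): 00000000010000111
Gen 4 (rule 45): 11111111010110100
Gen 5 (rule 137): 11111110000100001
Gen 6 (rule 45): 10000000110101101
Gen 7 (rule 137): 00111110100001000
Gen 8 (rule 45): 10100001101101011
Gen 9 (rule 137): 00001101001000010

Answer: 00001101001000010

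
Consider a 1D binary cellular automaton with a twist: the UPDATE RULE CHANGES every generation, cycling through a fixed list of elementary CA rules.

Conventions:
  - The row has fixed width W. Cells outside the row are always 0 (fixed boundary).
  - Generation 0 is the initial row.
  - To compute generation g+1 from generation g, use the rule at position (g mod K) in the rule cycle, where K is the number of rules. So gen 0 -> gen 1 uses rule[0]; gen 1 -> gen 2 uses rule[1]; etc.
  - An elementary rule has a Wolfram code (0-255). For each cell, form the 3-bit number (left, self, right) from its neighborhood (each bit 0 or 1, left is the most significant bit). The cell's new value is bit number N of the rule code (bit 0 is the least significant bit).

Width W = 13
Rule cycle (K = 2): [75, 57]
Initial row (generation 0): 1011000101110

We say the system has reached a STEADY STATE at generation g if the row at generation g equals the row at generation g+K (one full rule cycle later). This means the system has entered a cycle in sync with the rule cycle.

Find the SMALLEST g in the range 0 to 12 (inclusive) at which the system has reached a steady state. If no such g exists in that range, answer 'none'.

Answer: none

Derivation:
Gen 0: 1011000101110
Gen 1 (rule 75): 0011011001010
Gen 2 (rule 57): 1010110100101
Gen 3 (rule 75): 0000110001000
Gen 4 (rule 57): 1110101100111
Gen 5 (rule 75): 1010001101101
Gen 6 (rule 57): 0101101011010
Gen 7 (rule 75): 1001100011000
Gen 8 (rule 57): 0101011010111
Gen 9 (rule 75): 1000011000101
Gen 10 (rule 57): 0111010110010
Gen 11 (rule 75): 1101000110100
Gen 12 (rule 57): 1010110101011
Gen 13 (rule 75): 0000110000011
Gen 14 (rule 57): 1110101111010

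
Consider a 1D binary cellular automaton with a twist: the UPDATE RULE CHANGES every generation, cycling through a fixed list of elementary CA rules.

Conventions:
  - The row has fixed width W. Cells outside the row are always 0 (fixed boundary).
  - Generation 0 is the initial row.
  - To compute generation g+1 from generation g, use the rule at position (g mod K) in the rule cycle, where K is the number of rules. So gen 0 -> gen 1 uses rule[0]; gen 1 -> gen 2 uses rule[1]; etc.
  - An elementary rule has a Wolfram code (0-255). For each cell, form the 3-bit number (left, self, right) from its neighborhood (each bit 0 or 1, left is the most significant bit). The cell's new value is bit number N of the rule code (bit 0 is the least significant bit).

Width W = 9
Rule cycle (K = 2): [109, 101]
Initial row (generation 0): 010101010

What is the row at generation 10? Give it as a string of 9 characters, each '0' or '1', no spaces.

Gen 0: 010101010
Gen 1 (rule 109): 011111110
Gen 2 (rule 101): 000000010
Gen 3 (rule 109): 111111010
Gen 4 (rule 101): 000001110
Gen 5 (rule 109): 111101010
Gen 6 (rule 101): 000111110
Gen 7 (rule 109): 110100010
Gen 8 (rule 101): 011101010
Gen 9 (rule 109): 010111110
Gen 10 (rule 101): 011000010

Answer: 011000010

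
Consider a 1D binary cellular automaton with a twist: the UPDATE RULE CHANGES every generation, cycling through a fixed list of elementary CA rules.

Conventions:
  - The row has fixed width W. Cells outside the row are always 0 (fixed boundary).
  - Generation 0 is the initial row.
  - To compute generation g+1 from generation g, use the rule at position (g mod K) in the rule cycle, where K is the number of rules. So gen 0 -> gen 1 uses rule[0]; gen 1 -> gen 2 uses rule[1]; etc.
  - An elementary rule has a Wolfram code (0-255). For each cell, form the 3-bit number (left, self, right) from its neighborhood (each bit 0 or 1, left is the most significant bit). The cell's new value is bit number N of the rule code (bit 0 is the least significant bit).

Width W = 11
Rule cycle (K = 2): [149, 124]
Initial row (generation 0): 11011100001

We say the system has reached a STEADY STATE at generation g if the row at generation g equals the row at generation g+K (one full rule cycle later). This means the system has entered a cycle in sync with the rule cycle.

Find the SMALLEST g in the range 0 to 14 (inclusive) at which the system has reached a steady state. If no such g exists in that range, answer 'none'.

Gen 0: 11011100001
Gen 1 (rule 149): 00001011101
Gen 2 (rule 124): 00001110111
Gen 3 (rule 149): 11100100010
Gen 4 (rule 124): 10110110011
Gen 5 (rule 149): 10000001000
Gen 6 (rule 124): 11000001100
Gen 7 (rule 149): 00111100011
Gen 8 (rule 124): 00100110011
Gen 9 (rule 149): 10110001000
Gen 10 (rule 124): 11111001100
Gen 11 (rule 149): 01110100011
Gen 12 (rule 124): 01011110011
Gen 13 (rule 149): 01001101000
Gen 14 (rule 124): 01101111100
Gen 15 (rule 149): 00000111011
Gen 16 (rule 124): 00000101111

Answer: none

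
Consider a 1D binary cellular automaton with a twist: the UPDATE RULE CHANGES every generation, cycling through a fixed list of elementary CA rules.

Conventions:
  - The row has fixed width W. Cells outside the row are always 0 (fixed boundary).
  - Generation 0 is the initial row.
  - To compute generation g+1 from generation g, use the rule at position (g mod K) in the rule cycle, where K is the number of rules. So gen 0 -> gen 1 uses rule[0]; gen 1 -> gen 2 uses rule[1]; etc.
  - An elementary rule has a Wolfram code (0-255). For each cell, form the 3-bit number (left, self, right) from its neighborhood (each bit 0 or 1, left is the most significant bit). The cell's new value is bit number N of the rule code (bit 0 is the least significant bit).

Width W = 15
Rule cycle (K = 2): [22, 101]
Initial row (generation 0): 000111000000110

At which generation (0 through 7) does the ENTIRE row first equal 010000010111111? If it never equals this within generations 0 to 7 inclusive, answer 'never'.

Answer: never

Derivation:
Gen 0: 000111000000110
Gen 1 (rule 22): 001000100001001
Gen 2 (rule 101): 101010101101001
Gen 3 (rule 22): 101010100001111
Gen 4 (rule 101): 111111101100001
Gen 5 (rule 22): 000000000010011
Gen 6 (rule 101): 111111111010001
Gen 7 (rule 22): 000000000011011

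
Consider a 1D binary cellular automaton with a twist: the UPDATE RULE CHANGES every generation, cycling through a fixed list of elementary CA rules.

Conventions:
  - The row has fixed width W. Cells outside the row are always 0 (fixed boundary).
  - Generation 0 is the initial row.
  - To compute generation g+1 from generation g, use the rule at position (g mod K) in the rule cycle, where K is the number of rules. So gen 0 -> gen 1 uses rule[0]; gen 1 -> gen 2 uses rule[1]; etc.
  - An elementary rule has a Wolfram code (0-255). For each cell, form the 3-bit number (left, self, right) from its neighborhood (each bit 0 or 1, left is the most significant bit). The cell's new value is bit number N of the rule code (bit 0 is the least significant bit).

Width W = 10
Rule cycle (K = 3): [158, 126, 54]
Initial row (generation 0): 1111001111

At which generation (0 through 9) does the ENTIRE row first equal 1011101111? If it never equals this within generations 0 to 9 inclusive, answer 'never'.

Gen 0: 1111001111
Gen 1 (rule 158): 1110111110
Gen 2 (rule 126): 1011100011
Gen 3 (rule 54): 1100010100
Gen 4 (rule 158): 1010110110
Gen 5 (rule 126): 1111111111
Gen 6 (rule 54): 0000000000
Gen 7 (rule 158): 0000000000
Gen 8 (rule 126): 0000000000
Gen 9 (rule 54): 0000000000

Answer: never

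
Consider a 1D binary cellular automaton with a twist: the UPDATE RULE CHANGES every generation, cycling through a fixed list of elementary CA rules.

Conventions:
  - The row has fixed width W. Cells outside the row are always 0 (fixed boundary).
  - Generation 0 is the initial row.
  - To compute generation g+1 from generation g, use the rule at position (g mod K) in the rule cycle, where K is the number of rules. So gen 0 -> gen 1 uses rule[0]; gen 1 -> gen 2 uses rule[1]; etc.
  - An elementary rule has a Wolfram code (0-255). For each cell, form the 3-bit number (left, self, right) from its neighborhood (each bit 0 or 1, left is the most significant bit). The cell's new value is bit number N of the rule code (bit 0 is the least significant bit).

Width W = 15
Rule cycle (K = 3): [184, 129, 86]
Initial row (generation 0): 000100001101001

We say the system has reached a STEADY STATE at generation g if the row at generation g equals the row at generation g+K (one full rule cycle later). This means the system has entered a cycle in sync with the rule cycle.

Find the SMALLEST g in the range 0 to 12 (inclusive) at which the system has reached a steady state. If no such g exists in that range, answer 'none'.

Gen 0: 000100001101001
Gen 1 (rule 184): 000010001010100
Gen 2 (rule 129): 111000100000001
Gen 3 (rule 86): 001101110000011
Gen 4 (rule 184): 001011101000010
Gen 5 (rule 129): 100001000011000
Gen 6 (rule 86): 110011100101100
Gen 7 (rule 184): 101011010011010
Gen 8 (rule 129): 000000000000000
Gen 9 (rule 86): 000000000000000
Gen 10 (rule 184): 000000000000000
Gen 11 (rule 129): 111111111111111
Gen 12 (rule 86): 000000000000001
Gen 13 (rule 184): 000000000000000
Gen 14 (rule 129): 111111111111111
Gen 15 (rule 86): 000000000000001

Answer: 10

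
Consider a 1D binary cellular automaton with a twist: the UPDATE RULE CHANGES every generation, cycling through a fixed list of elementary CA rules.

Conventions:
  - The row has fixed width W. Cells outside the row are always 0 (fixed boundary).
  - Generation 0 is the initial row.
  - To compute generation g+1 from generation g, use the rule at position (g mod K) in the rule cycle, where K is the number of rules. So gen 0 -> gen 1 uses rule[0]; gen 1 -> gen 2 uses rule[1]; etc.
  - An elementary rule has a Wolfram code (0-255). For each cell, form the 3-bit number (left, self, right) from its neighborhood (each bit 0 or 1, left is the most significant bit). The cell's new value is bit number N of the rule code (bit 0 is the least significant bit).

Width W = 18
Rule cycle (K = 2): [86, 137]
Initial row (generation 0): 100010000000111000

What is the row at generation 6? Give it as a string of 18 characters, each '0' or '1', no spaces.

Answer: 011001001100001010

Derivation:
Gen 0: 100010000000111000
Gen 1 (rule 86): 110111000001001100
Gen 2 (rule 137): 100110011100001001
Gen 3 (rule 86): 111011100110011111
Gen 4 (rule 137): 110011000100011110
Gen 5 (rule 86): 011101101110100011
Gen 6 (rule 137): 011001001100001010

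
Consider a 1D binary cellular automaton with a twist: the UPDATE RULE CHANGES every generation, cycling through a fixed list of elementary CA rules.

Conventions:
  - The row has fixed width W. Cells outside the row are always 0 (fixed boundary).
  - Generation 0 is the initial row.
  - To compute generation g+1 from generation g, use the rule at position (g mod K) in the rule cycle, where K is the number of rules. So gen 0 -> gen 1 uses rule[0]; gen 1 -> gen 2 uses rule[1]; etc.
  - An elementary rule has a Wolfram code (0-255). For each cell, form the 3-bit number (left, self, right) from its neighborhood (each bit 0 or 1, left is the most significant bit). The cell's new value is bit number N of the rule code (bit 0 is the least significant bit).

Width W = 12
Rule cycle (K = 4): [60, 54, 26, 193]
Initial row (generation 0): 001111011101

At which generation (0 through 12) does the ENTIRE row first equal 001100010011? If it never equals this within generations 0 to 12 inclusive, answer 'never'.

Answer: never

Derivation:
Gen 0: 001111011101
Gen 1 (rule 60): 001000110011
Gen 2 (rule 54): 011101001100
Gen 3 (rule 26): 110000111010
Gen 4 (rule 193): 010110011000
Gen 5 (rule 60): 011101010100
Gen 6 (rule 54): 100011111110
Gen 7 (rule 26): 010110000001
Gen 8 (rule 193): 000010111100
Gen 9 (rule 60): 000011100010
Gen 10 (rule 54): 000100010111
Gen 11 (rule 26): 001010100100
Gen 12 (rule 193): 100000000001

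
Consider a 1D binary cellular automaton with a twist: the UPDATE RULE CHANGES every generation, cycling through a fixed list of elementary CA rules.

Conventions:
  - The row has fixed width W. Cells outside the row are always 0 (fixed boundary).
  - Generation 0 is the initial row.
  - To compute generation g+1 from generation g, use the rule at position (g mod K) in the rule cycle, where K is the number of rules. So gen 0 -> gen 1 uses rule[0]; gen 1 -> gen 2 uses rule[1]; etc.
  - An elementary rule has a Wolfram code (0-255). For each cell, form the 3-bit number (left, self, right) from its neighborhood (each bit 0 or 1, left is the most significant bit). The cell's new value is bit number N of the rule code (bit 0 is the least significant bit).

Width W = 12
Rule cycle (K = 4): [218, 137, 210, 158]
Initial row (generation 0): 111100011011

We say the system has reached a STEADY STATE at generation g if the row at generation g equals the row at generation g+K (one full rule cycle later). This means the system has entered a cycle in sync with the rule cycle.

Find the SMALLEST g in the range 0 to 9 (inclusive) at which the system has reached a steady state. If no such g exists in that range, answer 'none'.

Answer: 7

Derivation:
Gen 0: 111100011011
Gen 1 (rule 218): 111110111011
Gen 2 (rule 137): 111100110010
Gen 3 (rule 210): 011111011101
Gen 4 (rule 158): 111110011001
Gen 5 (rule 218): 111111111110
Gen 6 (rule 137): 111111111100
Gen 7 (rule 210): 011111111110
Gen 8 (rule 158): 111111111101
Gen 9 (rule 218): 111111111100
Gen 10 (rule 137): 111111111001
Gen 11 (rule 210): 011111111110
Gen 12 (rule 158): 111111111101
Gen 13 (rule 218): 111111111100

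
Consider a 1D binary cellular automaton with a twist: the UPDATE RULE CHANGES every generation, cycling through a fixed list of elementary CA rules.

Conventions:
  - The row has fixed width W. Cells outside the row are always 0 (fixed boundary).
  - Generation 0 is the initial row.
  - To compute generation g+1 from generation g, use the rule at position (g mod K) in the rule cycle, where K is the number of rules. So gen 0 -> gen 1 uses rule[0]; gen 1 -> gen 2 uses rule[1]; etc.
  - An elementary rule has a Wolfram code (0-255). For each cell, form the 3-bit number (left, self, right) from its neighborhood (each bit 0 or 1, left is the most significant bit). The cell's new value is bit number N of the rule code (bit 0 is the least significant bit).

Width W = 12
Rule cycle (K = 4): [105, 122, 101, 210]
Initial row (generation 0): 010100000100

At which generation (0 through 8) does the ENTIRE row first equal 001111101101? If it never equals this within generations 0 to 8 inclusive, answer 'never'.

Answer: never

Derivation:
Gen 0: 010100000100
Gen 1 (rule 105): 001001110001
Gen 2 (rule 122): 010111011010
Gen 3 (rule 101): 011001101110
Gen 4 (rule 210): 101110100111
Gen 5 (rule 105): 011011000101
Gen 6 (rule 122): 111111101010
Gen 7 (rule 101): 000000111110
Gen 8 (rule 210): 000001011111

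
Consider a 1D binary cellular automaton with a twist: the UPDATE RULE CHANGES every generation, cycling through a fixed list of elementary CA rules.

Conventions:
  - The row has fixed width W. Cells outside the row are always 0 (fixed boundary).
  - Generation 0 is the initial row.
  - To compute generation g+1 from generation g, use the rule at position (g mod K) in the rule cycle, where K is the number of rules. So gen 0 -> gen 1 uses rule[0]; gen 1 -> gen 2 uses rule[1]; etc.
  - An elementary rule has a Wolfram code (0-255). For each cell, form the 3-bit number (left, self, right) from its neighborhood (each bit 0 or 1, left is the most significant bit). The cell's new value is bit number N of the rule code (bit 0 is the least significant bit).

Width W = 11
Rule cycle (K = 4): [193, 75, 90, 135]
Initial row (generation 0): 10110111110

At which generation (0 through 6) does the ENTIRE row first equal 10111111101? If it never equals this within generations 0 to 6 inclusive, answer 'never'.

Answer: 3

Derivation:
Gen 0: 10110111110
Gen 1 (rule 193): 00010011110
Gen 2 (rule 75): 11100110010
Gen 3 (rule 90): 10111111101
Gen 4 (rule 135): 10011111001
Gen 5 (rule 193): 00001111000
Gen 6 (rule 75): 11111001011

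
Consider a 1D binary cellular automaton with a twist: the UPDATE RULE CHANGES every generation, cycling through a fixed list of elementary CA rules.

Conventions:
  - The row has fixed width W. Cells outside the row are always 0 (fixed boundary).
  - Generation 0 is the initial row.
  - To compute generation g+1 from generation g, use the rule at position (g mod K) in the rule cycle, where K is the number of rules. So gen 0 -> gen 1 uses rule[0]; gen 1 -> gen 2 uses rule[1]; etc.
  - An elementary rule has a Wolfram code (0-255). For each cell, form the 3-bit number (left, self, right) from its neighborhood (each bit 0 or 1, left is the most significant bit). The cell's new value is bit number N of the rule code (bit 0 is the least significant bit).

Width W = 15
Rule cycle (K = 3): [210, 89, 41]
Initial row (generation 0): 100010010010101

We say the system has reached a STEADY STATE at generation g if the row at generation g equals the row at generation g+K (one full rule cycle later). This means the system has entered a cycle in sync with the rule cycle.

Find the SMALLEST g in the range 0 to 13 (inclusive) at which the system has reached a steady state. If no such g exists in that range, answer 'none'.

Gen 0: 100010010010101
Gen 1 (rule 210): 010101101100000
Gen 2 (rule 89): 000001101111111
Gen 3 (rule 41): 111101011000000
Gen 4 (rule 210): 011100001100000
Gen 5 (rule 89): 010111101111111
Gen 6 (rule 41): 001100011000000
Gen 7 (rule 210): 010110101100000
Gen 8 (rule 89): 000110001111111
Gen 9 (rule 41): 110100101000000
Gen 10 (rule 210): 010011000100000
Gen 11 (rule 89): 001011110011111
Gen 12 (rule 41): 100110000010000
Gen 13 (rule 210): 011011000101000
Gen 14 (rule 89): 011011110000111
Gen 15 (rule 41): 010110000110100
Gen 16 (rule 210): 100011001010010

Answer: none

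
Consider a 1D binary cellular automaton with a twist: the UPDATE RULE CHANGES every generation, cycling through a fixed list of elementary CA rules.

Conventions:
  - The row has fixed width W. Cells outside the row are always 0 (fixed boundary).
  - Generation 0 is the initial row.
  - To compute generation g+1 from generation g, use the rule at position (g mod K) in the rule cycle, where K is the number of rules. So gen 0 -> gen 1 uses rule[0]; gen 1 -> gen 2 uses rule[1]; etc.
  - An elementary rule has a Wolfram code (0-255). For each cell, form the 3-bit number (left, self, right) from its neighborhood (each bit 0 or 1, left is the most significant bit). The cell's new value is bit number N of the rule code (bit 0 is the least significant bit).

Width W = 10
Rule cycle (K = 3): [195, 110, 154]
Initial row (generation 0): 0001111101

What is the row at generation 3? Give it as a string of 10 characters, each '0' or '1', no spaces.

Answer: 0011011010

Derivation:
Gen 0: 0001111101
Gen 1 (rule 195): 1110111100
Gen 2 (rule 110): 1011100100
Gen 3 (rule 154): 0011011010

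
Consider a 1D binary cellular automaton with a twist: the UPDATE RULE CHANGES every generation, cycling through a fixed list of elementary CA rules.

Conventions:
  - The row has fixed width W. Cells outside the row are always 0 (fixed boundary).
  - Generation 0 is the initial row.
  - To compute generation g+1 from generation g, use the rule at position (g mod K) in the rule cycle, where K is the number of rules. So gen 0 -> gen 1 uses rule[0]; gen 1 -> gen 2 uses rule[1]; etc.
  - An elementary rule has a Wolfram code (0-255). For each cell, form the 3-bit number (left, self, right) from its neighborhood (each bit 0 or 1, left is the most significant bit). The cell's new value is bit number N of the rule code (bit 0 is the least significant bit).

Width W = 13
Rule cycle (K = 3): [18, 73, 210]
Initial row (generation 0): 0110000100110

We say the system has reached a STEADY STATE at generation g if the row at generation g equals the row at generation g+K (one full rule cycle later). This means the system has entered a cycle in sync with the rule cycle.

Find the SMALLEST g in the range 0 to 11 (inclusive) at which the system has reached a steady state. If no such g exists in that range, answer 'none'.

Gen 0: 0110000100110
Gen 1 (rule 18): 1001001011001
Gen 2 (rule 73): 0000000011000
Gen 3 (rule 210): 0000000101100
Gen 4 (rule 18): 0000001000010
Gen 5 (rule 73): 1111100011000
Gen 6 (rule 210): 0111110101100
Gen 7 (rule 18): 1000000000010
Gen 8 (rule 73): 0011111111000
Gen 9 (rule 210): 0101111111100
Gen 10 (rule 18): 1000000000010
Gen 11 (rule 73): 0011111111000
Gen 12 (rule 210): 0101111111100
Gen 13 (rule 18): 1000000000010
Gen 14 (rule 73): 0011111111000

Answer: 7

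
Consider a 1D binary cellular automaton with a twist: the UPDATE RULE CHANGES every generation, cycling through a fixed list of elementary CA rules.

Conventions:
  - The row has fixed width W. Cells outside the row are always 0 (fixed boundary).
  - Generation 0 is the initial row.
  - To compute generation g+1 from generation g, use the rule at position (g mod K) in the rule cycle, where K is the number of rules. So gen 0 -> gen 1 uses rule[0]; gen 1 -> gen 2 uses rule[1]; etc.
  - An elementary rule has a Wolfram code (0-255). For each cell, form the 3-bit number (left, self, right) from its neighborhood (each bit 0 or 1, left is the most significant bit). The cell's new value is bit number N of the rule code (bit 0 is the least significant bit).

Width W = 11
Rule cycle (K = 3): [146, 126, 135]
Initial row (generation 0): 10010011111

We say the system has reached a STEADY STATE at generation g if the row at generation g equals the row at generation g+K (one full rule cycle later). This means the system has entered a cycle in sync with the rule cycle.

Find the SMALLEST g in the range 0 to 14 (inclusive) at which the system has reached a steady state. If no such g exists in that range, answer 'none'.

Gen 0: 10010011111
Gen 1 (rule 146): 01101101110
Gen 2 (rule 126): 11111111011
Gen 3 (rule 135): 01111110000
Gen 4 (rule 146): 10111101000
Gen 5 (rule 126): 11100111100
Gen 6 (rule 135): 01001011001
Gen 7 (rule 146): 10110000110
Gen 8 (rule 126): 11111001111
Gen 9 (rule 135): 01110010110
Gen 10 (rule 146): 10101100001
Gen 11 (rule 126): 11111110011
Gen 12 (rule 135): 01111100100
Gen 13 (rule 146): 10111011010
Gen 14 (rule 126): 11101111111
Gen 15 (rule 135): 01000111110
Gen 16 (rule 146): 10101011101
Gen 17 (rule 126): 11111110111

Answer: none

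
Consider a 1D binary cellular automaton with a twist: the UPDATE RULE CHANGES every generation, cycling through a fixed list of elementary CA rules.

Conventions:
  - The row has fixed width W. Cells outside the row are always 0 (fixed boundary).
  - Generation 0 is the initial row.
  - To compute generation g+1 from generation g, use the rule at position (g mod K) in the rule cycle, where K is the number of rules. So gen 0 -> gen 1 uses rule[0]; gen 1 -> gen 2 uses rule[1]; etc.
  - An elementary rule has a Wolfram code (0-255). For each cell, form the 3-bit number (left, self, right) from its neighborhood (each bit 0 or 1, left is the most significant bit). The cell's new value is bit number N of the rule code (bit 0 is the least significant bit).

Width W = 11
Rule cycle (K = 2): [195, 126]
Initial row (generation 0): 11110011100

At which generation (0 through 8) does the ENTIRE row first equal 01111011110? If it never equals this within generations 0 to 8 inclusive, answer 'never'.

Answer: 5

Derivation:
Gen 0: 11110011100
Gen 1 (rule 195): 01110101101
Gen 2 (rule 126): 11011111111
Gen 3 (rule 195): 01001111111
Gen 4 (rule 126): 11111000001
Gen 5 (rule 195): 01111011110
Gen 6 (rule 126): 11001110011
Gen 7 (rule 195): 01010110101
Gen 8 (rule 126): 11111111111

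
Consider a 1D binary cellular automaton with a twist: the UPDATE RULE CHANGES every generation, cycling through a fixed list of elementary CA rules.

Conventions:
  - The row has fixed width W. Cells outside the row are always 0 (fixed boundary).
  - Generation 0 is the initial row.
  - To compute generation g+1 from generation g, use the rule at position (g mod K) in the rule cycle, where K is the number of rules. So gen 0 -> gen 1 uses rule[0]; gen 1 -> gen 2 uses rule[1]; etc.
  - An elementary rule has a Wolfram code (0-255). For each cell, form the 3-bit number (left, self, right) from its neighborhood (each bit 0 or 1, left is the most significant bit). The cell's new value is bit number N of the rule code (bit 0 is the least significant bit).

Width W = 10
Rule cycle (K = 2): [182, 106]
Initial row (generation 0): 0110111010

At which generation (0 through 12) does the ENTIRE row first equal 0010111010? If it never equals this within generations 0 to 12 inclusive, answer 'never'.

Gen 0: 0110111010
Gen 1 (rule 182): 1001010111
Gen 2 (rule 106): 0010101101
Gen 3 (rule 182): 0111110011
Gen 4 (rule 106): 1100010111
Gen 5 (rule 182): 0010111010
Gen 6 (rule 106): 0101101100
Gen 7 (rule 182): 1110010010
Gen 8 (rule 106): 1010100100
Gen 9 (rule 182): 1111111110
Gen 10 (rule 106): 1000000010
Gen 11 (rule 182): 1100000111
Gen 12 (rule 106): 1100001101

Answer: 5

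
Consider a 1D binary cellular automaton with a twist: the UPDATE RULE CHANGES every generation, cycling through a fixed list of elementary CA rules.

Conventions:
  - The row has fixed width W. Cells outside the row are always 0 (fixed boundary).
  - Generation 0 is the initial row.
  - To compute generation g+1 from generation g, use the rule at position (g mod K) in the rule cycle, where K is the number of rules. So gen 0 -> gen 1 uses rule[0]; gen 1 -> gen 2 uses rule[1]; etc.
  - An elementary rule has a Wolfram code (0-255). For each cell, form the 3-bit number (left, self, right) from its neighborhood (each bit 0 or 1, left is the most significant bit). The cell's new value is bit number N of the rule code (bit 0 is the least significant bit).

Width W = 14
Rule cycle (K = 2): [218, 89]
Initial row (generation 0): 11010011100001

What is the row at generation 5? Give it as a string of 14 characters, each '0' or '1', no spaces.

Gen 0: 11010011100001
Gen 1 (rule 218): 11001111110010
Gen 2 (rule 89): 11101000011001
Gen 3 (rule 218): 11100100111110
Gen 4 (rule 89): 10110010100011
Gen 5 (rule 218): 00111100010111

Answer: 00111100010111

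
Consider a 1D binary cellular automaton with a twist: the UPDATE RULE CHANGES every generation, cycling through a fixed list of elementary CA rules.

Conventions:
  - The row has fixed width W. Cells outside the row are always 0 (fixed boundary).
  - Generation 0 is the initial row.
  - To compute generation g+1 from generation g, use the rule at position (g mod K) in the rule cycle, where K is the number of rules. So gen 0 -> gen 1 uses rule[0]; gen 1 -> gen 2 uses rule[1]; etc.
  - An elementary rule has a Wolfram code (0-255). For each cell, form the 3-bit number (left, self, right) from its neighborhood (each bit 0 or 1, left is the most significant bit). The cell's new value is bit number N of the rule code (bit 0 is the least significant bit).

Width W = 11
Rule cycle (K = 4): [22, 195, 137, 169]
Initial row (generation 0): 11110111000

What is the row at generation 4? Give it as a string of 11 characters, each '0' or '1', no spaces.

Gen 0: 11110111000
Gen 1 (rule 22): 00000000100
Gen 2 (rule 195): 11111111001
Gen 3 (rule 137): 11111110000
Gen 4 (rule 169): 11111100111

Answer: 11111100111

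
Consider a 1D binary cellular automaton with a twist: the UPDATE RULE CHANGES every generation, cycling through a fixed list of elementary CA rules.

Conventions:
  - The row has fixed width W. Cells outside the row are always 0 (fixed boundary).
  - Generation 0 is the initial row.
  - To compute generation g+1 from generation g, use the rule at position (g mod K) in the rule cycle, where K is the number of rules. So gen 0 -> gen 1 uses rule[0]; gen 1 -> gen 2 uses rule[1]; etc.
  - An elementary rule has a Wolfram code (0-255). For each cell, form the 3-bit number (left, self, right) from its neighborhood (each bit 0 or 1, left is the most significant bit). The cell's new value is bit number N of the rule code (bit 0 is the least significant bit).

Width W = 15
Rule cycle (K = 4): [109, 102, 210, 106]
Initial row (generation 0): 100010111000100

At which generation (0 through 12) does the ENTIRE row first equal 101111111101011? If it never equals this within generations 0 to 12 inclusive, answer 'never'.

Gen 0: 100010111000100
Gen 1 (rule 109): 101011101010101
Gen 2 (rule 102): 111100111111111
Gen 3 (rule 210): 011111011111111
Gen 4 (rule 106): 110001110000001
Gen 5 (rule 109): 110101010111101
Gen 6 (rule 102): 011111111000111
Gen 7 (rule 210): 101111111101011
Gen 8 (rule 106): 011000000110111
Gen 9 (rule 109): 011011110111101
Gen 10 (rule 102): 101100011000111
Gen 11 (rule 210): 000110101101011
Gen 12 (rule 106): 001111011110111

Answer: 7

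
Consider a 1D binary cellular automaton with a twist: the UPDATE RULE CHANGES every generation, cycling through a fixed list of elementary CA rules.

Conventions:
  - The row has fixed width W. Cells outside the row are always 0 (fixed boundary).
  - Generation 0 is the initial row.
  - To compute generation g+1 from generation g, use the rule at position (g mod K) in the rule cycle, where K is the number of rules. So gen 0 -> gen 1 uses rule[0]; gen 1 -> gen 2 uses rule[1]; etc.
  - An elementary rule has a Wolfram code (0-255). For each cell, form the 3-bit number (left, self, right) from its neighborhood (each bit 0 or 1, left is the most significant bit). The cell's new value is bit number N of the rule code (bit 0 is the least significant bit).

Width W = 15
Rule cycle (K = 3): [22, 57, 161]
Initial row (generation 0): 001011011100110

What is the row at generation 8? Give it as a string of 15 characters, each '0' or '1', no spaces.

Gen 0: 001011011100110
Gen 1 (rule 22): 011000000011001
Gen 2 (rule 57): 010111111010100
Gen 3 (rule 161): 001011110101001
Gen 4 (rule 22): 011000000101111
Gen 5 (rule 57): 010111110011000
Gen 6 (rule 161): 001011100000011
Gen 7 (rule 22): 011000010000100
Gen 8 (rule 57): 010111001110011

Answer: 010111001110011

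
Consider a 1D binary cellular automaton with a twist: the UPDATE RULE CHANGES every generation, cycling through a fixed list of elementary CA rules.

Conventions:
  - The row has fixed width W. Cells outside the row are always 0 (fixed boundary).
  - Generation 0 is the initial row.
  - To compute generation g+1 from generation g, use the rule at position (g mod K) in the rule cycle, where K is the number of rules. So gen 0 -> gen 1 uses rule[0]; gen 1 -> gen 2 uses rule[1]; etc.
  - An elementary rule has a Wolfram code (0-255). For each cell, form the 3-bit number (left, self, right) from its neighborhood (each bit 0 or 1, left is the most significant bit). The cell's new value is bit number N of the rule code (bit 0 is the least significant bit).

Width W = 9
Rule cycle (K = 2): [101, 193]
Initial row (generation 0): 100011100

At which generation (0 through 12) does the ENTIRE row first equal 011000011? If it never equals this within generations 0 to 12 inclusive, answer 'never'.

Gen 0: 100011100
Gen 1 (rule 101): 101000101
Gen 2 (rule 193): 000010000
Gen 3 (rule 101): 111010111
Gen 4 (rule 193): 011000011
Gen 5 (rule 101): 001011001
Gen 6 (rule 193): 100001000
Gen 7 (rule 101): 101101011
Gen 8 (rule 193): 000100001
Gen 9 (rule 101): 110101101
Gen 10 (rule 193): 010000100
Gen 11 (rule 101): 010110101
Gen 12 (rule 193): 000010000

Answer: 4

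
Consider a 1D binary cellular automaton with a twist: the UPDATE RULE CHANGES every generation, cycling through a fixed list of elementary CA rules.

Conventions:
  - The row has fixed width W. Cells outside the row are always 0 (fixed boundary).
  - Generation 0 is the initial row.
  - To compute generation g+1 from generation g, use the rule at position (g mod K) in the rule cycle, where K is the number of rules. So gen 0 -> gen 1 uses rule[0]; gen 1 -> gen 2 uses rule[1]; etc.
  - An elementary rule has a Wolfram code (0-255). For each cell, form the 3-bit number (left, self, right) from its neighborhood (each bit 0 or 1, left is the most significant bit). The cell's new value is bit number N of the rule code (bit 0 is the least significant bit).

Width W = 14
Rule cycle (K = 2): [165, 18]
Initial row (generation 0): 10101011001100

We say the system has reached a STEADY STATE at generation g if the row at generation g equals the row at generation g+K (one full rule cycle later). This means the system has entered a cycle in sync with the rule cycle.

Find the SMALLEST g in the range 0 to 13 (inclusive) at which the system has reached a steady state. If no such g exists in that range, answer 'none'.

Gen 0: 10101011001100
Gen 1 (rule 165): 11111100000001
Gen 2 (rule 18): 00000010000010
Gen 3 (rule 165): 11111010111010
Gen 4 (rule 18): 00000000000001
Gen 5 (rule 165): 11111111111101
Gen 6 (rule 18): 00000000000000
Gen 7 (rule 165): 11111111111111
Gen 8 (rule 18): 00000000000000
Gen 9 (rule 165): 11111111111111
Gen 10 (rule 18): 00000000000000
Gen 11 (rule 165): 11111111111111
Gen 12 (rule 18): 00000000000000
Gen 13 (rule 165): 11111111111111
Gen 14 (rule 18): 00000000000000
Gen 15 (rule 165): 11111111111111

Answer: 6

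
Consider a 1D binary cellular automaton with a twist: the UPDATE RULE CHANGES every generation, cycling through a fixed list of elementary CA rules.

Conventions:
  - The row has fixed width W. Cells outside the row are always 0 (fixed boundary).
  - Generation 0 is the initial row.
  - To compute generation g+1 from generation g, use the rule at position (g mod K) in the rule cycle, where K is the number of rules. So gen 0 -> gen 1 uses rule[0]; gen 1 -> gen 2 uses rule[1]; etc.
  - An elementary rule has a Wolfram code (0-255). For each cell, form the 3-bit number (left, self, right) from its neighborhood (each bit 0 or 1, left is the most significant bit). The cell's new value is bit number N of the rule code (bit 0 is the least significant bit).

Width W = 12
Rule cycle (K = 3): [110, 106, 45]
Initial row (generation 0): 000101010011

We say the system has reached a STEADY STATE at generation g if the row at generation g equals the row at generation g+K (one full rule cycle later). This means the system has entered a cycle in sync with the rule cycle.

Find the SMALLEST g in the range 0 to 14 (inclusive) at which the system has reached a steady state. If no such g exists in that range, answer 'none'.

Answer: none

Derivation:
Gen 0: 000101010011
Gen 1 (rule 110): 001111110111
Gen 2 (rule 106): 011000011101
Gen 3 (rule 45): 010011010011
Gen 4 (rule 110): 110111110111
Gen 5 (rule 106): 111100011101
Gen 6 (rule 45): 100001010011
Gen 7 (rule 110): 100011110111
Gen 8 (rule 106): 000110011101
Gen 9 (rule 45): 110100010011
Gen 10 (rule 110): 111100110111
Gen 11 (rule 106): 100101111101
Gen 12 (rule 45): 100111000011
Gen 13 (rule 110): 101101000111
Gen 14 (rule 106): 011110001101
Gen 15 (rule 45): 010000101011
Gen 16 (rule 110): 110001111111
Gen 17 (rule 106): 110011000001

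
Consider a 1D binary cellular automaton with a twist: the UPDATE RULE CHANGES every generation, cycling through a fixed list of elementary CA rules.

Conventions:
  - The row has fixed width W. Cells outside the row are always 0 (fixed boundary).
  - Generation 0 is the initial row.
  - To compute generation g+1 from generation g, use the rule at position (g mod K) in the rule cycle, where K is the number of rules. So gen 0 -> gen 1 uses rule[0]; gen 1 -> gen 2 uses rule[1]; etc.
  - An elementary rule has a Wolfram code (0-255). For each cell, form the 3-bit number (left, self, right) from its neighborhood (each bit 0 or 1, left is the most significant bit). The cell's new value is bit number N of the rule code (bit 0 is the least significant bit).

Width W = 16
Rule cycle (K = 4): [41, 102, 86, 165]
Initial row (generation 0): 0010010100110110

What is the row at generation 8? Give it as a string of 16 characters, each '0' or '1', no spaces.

Gen 0: 0010010100110110
Gen 1 (rule 41): 1000001000101100
Gen 2 (rule 102): 1000011001110100
Gen 3 (rule 86): 1100101110010110
Gen 4 (rule 165): 0000110100011000
Gen 5 (rule 41): 1110101001010011
Gen 6 (rule 102): 0011111011110101
Gen 7 (rule 86): 0100001000010101
Gen 8 (rule 165): 0101101011011111

Answer: 0101101011011111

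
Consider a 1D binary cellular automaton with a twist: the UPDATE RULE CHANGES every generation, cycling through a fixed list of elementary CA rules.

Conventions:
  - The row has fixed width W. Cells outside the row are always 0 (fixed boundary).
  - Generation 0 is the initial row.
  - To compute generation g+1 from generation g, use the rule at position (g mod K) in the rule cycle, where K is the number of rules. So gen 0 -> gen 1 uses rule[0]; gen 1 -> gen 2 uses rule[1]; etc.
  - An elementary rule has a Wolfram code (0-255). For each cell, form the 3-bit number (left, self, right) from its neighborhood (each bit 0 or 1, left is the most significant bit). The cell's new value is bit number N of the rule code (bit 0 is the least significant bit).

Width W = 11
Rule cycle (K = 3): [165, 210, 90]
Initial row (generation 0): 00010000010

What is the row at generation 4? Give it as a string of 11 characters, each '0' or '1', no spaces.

Answer: 11100011100

Derivation:
Gen 0: 00010000010
Gen 1 (rule 165): 11010111010
Gen 2 (rule 210): 01000011001
Gen 3 (rule 90): 10100111110
Gen 4 (rule 165): 11100011100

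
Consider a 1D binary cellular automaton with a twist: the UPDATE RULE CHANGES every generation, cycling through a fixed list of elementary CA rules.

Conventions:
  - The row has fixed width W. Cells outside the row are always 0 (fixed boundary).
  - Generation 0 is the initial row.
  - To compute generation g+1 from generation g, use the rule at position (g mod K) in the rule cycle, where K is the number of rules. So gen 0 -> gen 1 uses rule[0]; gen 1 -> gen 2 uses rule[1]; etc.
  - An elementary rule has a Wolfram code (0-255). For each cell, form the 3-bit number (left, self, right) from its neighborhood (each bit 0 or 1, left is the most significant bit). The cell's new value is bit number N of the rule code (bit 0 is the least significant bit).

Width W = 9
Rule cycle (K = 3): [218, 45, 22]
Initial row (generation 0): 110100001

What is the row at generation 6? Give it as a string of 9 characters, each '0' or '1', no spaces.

Answer: 100010000

Derivation:
Gen 0: 110100001
Gen 1 (rule 218): 110010010
Gen 2 (rule 45): 100010010
Gen 3 (rule 22): 110111111
Gen 4 (rule 218): 110111111
Gen 5 (rule 45): 101100000
Gen 6 (rule 22): 100010000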